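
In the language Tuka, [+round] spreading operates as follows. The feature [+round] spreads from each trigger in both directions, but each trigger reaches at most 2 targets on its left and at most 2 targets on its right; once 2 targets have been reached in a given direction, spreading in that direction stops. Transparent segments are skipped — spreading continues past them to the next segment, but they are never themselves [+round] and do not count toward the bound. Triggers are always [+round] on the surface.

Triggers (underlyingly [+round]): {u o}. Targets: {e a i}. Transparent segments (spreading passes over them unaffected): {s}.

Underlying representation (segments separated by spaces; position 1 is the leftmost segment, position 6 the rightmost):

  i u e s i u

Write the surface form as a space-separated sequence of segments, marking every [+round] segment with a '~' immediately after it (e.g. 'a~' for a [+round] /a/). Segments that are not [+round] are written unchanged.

From /u/ at 2 rightward: 3 /e/ → [+round]; 4 /s/ transparent; 5 /i/ → [+round]; bound reached.
From /u/ at 2 leftward: 1 /i/ → [+round]; word edge.
From /u/ at 6 rightward: word edge.
From /u/ at 6 leftward: 5 /i/ → [+round]; 4 /s/ transparent; 3 /e/ → [+round]; bound reached.
[+round] positions on the surface: 1 2 3 5 6.

i~ u~ e~ s i~ u~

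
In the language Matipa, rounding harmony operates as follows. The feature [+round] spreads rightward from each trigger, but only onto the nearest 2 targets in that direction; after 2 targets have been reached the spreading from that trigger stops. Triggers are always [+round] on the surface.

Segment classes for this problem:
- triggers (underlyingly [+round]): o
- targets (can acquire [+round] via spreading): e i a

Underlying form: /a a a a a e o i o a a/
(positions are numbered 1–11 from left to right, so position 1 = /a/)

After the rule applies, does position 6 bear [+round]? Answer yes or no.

no

From /o/ at 7 rightward: 8 /i/ → [+round]; 9 /o/ is itself a trigger — this domain ends here.
From /o/ at 9 rightward: 10 /a/ → [+round]; 11 /a/ → [+round]; bound reached.
Targets with no active source: positions 1 2 3 4 5 6 stay [-round].
[+round] positions on the surface: 7 8 9 10 11.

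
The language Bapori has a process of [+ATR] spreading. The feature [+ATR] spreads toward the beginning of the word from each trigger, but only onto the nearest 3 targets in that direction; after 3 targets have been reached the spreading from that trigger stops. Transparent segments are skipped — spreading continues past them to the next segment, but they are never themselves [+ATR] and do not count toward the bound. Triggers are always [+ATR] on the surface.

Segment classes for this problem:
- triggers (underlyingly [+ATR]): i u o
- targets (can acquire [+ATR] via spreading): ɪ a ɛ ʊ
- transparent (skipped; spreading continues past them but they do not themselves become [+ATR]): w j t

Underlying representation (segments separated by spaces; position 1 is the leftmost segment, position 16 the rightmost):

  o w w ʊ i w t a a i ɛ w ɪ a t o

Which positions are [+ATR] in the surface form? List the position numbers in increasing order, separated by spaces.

From /o/ at 1 leftward: word edge.
From /i/ at 5 leftward: 4 /ʊ/ → [+ATR]; 3 /w/ transparent; 2 /w/ transparent; 1 /o/ is itself a trigger — this domain ends here.
From /i/ at 10 leftward: 9 /a/ → [+ATR]; 8 /a/ → [+ATR]; 7 /t/ transparent; 6 /w/ transparent; 5 /i/ is itself a trigger — this domain ends here.
From /o/ at 16 leftward: 15 /t/ transparent; 14 /a/ → [+ATR]; 13 /ɪ/ → [+ATR]; 12 /w/ transparent; 11 /ɛ/ → [+ATR]; bound reached.

1 4 5 8 9 10 11 13 14 16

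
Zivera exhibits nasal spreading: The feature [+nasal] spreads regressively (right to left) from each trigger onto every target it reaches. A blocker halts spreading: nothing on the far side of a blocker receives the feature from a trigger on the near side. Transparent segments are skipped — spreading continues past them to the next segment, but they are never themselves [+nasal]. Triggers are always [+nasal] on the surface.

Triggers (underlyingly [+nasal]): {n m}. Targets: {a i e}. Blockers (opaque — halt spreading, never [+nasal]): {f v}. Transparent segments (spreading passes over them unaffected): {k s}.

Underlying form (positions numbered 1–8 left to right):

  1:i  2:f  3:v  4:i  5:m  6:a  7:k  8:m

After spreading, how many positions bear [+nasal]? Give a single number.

From /m/ at 5 leftward: 4 /i/ → [+nasal]; 3 /v/ blocks.
From /m/ at 8 leftward: 7 /k/ transparent; 6 /a/ → [+nasal]; 5 /m/ is itself a trigger — this domain ends here.
Target with no active source: position 1 stays [-nasal].
[+nasal] positions on the surface: 4 5 6 8.

4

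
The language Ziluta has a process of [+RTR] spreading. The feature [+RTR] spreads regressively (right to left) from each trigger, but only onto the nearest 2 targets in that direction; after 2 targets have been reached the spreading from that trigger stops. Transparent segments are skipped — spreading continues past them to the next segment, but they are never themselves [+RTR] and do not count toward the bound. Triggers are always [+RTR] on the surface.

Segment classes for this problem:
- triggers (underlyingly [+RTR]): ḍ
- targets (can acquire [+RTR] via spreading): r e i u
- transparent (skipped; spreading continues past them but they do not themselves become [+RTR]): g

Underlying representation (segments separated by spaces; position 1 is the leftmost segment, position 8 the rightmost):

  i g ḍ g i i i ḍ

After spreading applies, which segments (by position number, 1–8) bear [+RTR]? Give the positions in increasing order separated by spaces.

1 3 6 7 8

From /ḍ/ at 3 leftward: 2 /g/ transparent; 1 /i/ → [+RTR]; word edge.
From /ḍ/ at 8 leftward: 7 /i/ → [+RTR]; 6 /i/ → [+RTR]; bound reached.
Target with no active source: position 5 stays [-emphatic].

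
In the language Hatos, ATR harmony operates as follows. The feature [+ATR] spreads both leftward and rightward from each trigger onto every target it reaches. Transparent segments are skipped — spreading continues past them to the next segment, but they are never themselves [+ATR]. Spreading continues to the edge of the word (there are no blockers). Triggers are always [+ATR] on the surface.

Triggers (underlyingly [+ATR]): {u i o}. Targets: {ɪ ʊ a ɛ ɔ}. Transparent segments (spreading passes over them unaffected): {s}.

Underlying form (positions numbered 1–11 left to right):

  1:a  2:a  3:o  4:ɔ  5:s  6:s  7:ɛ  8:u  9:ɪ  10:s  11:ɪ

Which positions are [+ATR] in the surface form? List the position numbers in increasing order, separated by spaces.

1 2 3 4 7 8 9 11

From /o/ at 3 rightward: 4 /ɔ/ → [+ATR]; 5 /s/ transparent; 6 /s/ transparent; 7 /ɛ/ → [+ATR]; 8 /u/ is itself a trigger — this domain ends here.
From /o/ at 3 leftward: 2 /a/ → [+ATR]; 1 /a/ → [+ATR]; word edge.
From /u/ at 8 rightward: 9 /ɪ/ → [+ATR]; 10 /s/ transparent; 11 /ɪ/ → [+ATR]; word edge.
From /u/ at 8 leftward: 7 /ɛ/ → [+ATR]; 6 /s/ transparent; 5 /s/ transparent; 4 /ɔ/ → [+ATR]; 3 /o/ is itself a trigger — this domain ends here.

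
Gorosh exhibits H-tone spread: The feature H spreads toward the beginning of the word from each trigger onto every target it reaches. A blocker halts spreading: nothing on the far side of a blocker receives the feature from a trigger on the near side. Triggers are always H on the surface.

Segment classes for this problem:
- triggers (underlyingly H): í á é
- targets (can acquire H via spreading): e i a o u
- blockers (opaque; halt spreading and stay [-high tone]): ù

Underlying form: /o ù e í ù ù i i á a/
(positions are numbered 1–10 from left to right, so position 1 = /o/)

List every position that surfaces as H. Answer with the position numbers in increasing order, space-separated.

3 4 7 8 9

From /í/ at 4 leftward: 3 /e/ → H; 2 /ù/ blocks.
From /á/ at 9 leftward: 8 /i/ → H; 7 /i/ → H; 6 /ù/ blocks.
Targets with no active source: positions 1 10 stay [-high tone].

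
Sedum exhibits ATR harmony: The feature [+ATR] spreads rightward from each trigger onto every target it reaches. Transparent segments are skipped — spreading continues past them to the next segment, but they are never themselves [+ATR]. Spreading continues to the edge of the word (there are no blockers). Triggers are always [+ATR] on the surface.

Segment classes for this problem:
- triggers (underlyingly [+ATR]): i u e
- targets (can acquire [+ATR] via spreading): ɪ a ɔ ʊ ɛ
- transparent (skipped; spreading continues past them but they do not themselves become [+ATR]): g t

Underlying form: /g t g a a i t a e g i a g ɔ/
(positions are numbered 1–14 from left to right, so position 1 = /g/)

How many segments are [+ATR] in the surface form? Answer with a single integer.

6

From /i/ at 6 rightward: 7 /t/ transparent; 8 /a/ → [+ATR]; 9 /e/ is itself a trigger — this domain ends here.
From /e/ at 9 rightward: 10 /g/ transparent; 11 /i/ is itself a trigger — this domain ends here.
From /i/ at 11 rightward: 12 /a/ → [+ATR]; 13 /g/ transparent; 14 /ɔ/ → [+ATR]; word edge.
Targets with no active source: positions 4 5 stay [-ATR].
[+ATR] positions on the surface: 6 8 9 11 12 14.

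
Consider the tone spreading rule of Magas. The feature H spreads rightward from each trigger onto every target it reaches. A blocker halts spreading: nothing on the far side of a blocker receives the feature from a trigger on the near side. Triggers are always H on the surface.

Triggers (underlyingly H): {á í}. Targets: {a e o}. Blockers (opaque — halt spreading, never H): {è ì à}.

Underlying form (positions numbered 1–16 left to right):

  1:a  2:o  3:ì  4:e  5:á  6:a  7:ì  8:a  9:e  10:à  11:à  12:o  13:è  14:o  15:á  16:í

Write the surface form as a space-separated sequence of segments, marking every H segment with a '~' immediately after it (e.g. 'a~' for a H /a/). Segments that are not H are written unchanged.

From /á/ at 5 rightward: 6 /a/ → H; 7 /ì/ blocks.
From /á/ at 15 rightward: 16 /í/ is itself a trigger — this domain ends here.
From /í/ at 16 rightward: word edge.
Targets with no active source: positions 1 2 4 8 9 12 14 stay [-high tone].
H positions on the surface: 5 6 15 16.

a o ì e á~ a~ ì a e à à o è o á~ í~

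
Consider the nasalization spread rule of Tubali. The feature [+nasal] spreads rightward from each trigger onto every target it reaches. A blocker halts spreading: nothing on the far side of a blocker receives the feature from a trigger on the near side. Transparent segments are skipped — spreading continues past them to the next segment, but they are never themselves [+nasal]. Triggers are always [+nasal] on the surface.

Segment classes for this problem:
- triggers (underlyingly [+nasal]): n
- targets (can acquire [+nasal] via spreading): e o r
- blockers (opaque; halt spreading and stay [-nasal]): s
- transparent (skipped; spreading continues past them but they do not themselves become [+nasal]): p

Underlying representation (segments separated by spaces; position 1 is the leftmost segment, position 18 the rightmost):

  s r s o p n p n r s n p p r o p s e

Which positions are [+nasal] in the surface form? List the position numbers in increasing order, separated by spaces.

From /n/ at 6 rightward: 7 /p/ transparent; 8 /n/ is itself a trigger — this domain ends here.
From /n/ at 8 rightward: 9 /r/ → [+nasal]; 10 /s/ blocks.
From /n/ at 11 rightward: 12 /p/ transparent; 13 /p/ transparent; 14 /r/ → [+nasal]; 15 /o/ → [+nasal]; 16 /p/ transparent; 17 /s/ blocks.
Targets with no active source: positions 2 4 18 stay [-nasal].

6 8 9 11 14 15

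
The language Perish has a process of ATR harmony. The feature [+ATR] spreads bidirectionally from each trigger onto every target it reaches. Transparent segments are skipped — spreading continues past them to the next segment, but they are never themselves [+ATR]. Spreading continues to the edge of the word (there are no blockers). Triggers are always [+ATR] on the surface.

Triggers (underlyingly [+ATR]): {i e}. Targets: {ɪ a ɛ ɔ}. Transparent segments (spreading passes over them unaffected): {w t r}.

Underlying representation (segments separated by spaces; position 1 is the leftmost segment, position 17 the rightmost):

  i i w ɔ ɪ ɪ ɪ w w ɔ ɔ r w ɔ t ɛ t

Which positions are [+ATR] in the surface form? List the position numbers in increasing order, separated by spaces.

From /i/ at 1 rightward: 2 /i/ is itself a trigger — this domain ends here.
From /i/ at 1 leftward: word edge.
From /i/ at 2 rightward: 3 /w/ transparent; 4 /ɔ/ → [+ATR]; 5 /ɪ/ → [+ATR]; 6 /ɪ/ → [+ATR]; 7 /ɪ/ → [+ATR]; 8 /w/ transparent; 9 /w/ transparent; 10 /ɔ/ → [+ATR]; 11 /ɔ/ → [+ATR]; 12 /r/ transparent; 13 /w/ transparent; 14 /ɔ/ → [+ATR]; 15 /t/ transparent; 16 /ɛ/ → [+ATR]; 17 /t/ transparent; word edge.
From /i/ at 2 leftward: 1 /i/ is itself a trigger — this domain ends here.

1 2 4 5 6 7 10 11 14 16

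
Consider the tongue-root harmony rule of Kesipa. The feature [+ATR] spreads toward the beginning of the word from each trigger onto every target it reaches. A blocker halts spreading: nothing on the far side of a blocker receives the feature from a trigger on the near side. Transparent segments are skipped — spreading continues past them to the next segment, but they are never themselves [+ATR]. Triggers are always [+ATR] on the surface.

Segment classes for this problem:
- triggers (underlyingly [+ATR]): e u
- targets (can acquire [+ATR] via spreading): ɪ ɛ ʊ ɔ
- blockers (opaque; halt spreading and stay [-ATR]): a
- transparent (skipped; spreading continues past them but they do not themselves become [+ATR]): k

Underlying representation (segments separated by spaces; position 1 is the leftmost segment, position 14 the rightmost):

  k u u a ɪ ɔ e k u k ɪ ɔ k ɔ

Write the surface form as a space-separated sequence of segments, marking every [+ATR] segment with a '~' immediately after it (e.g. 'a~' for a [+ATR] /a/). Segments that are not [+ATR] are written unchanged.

k u~ u~ a ɪ~ ɔ~ e~ k u~ k ɪ ɔ k ɔ

From /u/ at 2 leftward: 1 /k/ transparent; word edge.
From /u/ at 3 leftward: 2 /u/ is itself a trigger — this domain ends here.
From /e/ at 7 leftward: 6 /ɔ/ → [+ATR]; 5 /ɪ/ → [+ATR]; 4 /a/ blocks.
From /u/ at 9 leftward: 8 /k/ transparent; 7 /e/ is itself a trigger — this domain ends here.
Targets with no active source: positions 11 12 14 stay [-ATR].
[+ATR] positions on the surface: 2 3 5 6 7 9.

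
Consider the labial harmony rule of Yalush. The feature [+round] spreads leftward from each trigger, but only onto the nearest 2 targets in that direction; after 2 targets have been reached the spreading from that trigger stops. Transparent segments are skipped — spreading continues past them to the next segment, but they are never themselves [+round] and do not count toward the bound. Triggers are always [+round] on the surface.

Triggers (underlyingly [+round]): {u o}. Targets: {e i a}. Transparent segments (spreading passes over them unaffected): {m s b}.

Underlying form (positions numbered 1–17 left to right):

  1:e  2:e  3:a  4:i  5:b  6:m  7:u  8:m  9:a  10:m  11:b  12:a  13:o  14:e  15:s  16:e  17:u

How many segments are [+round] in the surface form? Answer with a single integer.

9

From /u/ at 7 leftward: 6 /m/ transparent; 5 /b/ transparent; 4 /i/ → [+round]; 3 /a/ → [+round]; bound reached.
From /o/ at 13 leftward: 12 /a/ → [+round]; 11 /b/ transparent; 10 /m/ transparent; 9 /a/ → [+round]; bound reached.
From /u/ at 17 leftward: 16 /e/ → [+round]; 15 /s/ transparent; 14 /e/ → [+round]; bound reached.
Targets with no active source: positions 1 2 stay [-round].
[+round] positions on the surface: 3 4 7 9 12 13 14 16 17.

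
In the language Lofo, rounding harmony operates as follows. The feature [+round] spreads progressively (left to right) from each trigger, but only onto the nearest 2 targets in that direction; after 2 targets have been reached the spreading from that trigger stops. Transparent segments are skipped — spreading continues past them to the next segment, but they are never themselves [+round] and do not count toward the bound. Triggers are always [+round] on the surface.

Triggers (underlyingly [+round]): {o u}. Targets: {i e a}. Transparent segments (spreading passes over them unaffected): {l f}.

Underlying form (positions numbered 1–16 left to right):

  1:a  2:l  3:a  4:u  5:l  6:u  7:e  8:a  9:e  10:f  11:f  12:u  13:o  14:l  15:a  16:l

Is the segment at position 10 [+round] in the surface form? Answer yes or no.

From /u/ at 4 rightward: 5 /l/ transparent; 6 /u/ is itself a trigger — this domain ends here.
From /u/ at 6 rightward: 7 /e/ → [+round]; 8 /a/ → [+round]; bound reached.
From /u/ at 12 rightward: 13 /o/ is itself a trigger — this domain ends here.
From /o/ at 13 rightward: 14 /l/ transparent; 15 /a/ → [+round]; 16 /l/ transparent; word edge.
Targets with no active source: positions 1 3 9 stay [-round].
[+round] positions on the surface: 4 6 7 8 12 13 15.

no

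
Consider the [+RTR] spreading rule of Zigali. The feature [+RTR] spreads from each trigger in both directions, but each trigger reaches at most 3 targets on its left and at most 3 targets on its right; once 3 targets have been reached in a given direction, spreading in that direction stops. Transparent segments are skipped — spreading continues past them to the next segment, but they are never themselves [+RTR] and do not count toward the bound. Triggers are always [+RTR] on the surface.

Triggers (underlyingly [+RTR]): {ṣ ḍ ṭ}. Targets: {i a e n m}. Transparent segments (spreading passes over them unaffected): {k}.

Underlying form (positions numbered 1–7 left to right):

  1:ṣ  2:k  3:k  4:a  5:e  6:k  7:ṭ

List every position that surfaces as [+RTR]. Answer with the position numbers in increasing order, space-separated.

1 4 5 7

From /ṣ/ at 1 rightward: 2 /k/ transparent; 3 /k/ transparent; 4 /a/ → [+RTR]; 5 /e/ → [+RTR]; 6 /k/ transparent; 7 /ṭ/ is itself a trigger — this domain ends here.
From /ṣ/ at 1 leftward: word edge.
From /ṭ/ at 7 rightward: word edge.
From /ṭ/ at 7 leftward: 6 /k/ transparent; 5 /e/ → [+RTR]; 4 /a/ → [+RTR]; 3 /k/ transparent; 2 /k/ transparent; 1 /ṣ/ is itself a trigger — this domain ends here.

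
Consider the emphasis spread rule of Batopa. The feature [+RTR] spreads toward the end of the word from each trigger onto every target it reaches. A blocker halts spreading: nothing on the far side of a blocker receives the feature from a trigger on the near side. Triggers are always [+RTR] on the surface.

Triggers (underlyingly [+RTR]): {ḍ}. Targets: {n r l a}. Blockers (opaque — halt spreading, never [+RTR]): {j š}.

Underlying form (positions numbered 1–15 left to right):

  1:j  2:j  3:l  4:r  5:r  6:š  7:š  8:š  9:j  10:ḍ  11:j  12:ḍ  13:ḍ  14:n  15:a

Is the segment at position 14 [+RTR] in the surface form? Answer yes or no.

yes

From /ḍ/ at 10 rightward: 11 /j/ blocks.
From /ḍ/ at 12 rightward: 13 /ḍ/ is itself a trigger — this domain ends here.
From /ḍ/ at 13 rightward: 14 /n/ → [+RTR]; 15 /a/ → [+RTR]; word edge.
Targets with no active source: positions 3 4 5 stay [-emphatic].
[+RTR] positions on the surface: 10 12 13 14 15.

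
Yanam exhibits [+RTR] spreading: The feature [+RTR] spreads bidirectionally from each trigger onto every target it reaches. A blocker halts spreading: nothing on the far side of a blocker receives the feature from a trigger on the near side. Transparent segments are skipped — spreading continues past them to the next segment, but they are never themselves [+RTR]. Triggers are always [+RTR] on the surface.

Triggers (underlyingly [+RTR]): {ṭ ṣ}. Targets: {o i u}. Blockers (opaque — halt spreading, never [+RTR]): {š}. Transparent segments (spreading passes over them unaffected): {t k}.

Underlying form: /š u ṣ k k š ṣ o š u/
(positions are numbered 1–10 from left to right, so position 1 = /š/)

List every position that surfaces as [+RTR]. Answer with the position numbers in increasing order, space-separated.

From /ṣ/ at 3 rightward: 4 /k/ transparent; 5 /k/ transparent; 6 /š/ blocks.
From /ṣ/ at 3 leftward: 2 /u/ → [+RTR]; 1 /š/ blocks.
From /ṣ/ at 7 rightward: 8 /o/ → [+RTR]; 9 /š/ blocks.
From /ṣ/ at 7 leftward: 6 /š/ blocks.
Target with no active source: position 10 stays [-emphatic].

2 3 7 8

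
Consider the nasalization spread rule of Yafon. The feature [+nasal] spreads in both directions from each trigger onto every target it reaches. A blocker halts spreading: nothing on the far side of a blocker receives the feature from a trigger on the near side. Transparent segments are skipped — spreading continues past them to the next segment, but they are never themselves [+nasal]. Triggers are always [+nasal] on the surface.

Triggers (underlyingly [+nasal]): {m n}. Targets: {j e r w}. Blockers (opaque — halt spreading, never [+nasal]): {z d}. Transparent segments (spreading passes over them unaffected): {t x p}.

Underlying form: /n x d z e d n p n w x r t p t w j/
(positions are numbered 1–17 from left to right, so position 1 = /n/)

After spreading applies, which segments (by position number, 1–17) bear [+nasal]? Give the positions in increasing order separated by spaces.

From /n/ at 1 rightward: 2 /x/ transparent; 3 /d/ blocks.
From /n/ at 1 leftward: word edge.
From /n/ at 7 rightward: 8 /p/ transparent; 9 /n/ is itself a trigger — this domain ends here.
From /n/ at 7 leftward: 6 /d/ blocks.
From /n/ at 9 rightward: 10 /w/ → [+nasal]; 11 /x/ transparent; 12 /r/ → [+nasal]; 13 /t/ transparent; 14 /p/ transparent; 15 /t/ transparent; 16 /w/ → [+nasal]; 17 /j/ → [+nasal]; word edge.
From /n/ at 9 leftward: 8 /p/ transparent; 7 /n/ is itself a trigger — this domain ends here.
Target with no active source: position 5 stays [-nasal].

1 7 9 10 12 16 17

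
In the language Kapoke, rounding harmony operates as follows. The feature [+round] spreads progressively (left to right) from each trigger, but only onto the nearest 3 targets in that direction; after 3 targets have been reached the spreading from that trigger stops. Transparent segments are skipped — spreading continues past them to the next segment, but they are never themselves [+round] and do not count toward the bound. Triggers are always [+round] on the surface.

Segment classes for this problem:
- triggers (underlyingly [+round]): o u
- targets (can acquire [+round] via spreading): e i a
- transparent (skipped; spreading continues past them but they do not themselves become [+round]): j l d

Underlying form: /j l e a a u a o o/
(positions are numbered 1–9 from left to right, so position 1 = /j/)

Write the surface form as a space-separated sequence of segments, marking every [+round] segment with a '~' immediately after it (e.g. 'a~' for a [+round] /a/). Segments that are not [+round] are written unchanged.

From /u/ at 6 rightward: 7 /a/ → [+round]; 8 /o/ is itself a trigger — this domain ends here.
From /o/ at 8 rightward: 9 /o/ is itself a trigger — this domain ends here.
From /o/ at 9 rightward: word edge.
Targets with no active source: positions 3 4 5 stay [-round].
[+round] positions on the surface: 6 7 8 9.

j l e a a u~ a~ o~ o~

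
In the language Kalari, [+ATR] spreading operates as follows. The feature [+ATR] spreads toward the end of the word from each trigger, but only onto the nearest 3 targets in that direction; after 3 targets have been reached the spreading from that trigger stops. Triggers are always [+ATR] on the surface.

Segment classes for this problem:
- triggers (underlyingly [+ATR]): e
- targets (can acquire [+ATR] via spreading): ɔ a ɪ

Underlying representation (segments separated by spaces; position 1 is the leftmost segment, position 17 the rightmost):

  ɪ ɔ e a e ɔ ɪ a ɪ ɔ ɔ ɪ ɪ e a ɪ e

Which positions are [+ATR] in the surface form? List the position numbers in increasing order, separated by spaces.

From /e/ at 3 rightward: 4 /a/ → [+ATR]; 5 /e/ is itself a trigger — this domain ends here.
From /e/ at 5 rightward: 6 /ɔ/ → [+ATR]; 7 /ɪ/ → [+ATR]; 8 /a/ → [+ATR]; bound reached.
From /e/ at 14 rightward: 15 /a/ → [+ATR]; 16 /ɪ/ → [+ATR]; 17 /e/ is itself a trigger — this domain ends here.
From /e/ at 17 rightward: word edge.
Targets with no active source: positions 1 2 9 10 11 12 13 stay [-ATR].

3 4 5 6 7 8 14 15 16 17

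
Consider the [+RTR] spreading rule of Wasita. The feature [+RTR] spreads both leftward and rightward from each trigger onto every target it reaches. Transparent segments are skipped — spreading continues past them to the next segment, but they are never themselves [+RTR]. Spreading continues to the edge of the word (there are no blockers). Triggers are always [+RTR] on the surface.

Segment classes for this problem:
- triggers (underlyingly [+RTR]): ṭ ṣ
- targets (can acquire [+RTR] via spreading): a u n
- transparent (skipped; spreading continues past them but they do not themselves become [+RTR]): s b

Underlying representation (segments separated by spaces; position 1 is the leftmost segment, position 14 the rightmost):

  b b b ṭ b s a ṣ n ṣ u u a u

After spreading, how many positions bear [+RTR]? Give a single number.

From /ṭ/ at 4 rightward: 5 /b/ transparent; 6 /s/ transparent; 7 /a/ → [+RTR]; 8 /ṣ/ is itself a trigger — this domain ends here.
From /ṭ/ at 4 leftward: 3 /b/ transparent; 2 /b/ transparent; 1 /b/ transparent; word edge.
From /ṣ/ at 8 rightward: 9 /n/ → [+RTR]; 10 /ṣ/ is itself a trigger — this domain ends here.
From /ṣ/ at 8 leftward: 7 /a/ → [+RTR]; 6 /s/ transparent; 5 /b/ transparent; 4 /ṭ/ is itself a trigger — this domain ends here.
From /ṣ/ at 10 rightward: 11 /u/ → [+RTR]; 12 /u/ → [+RTR]; 13 /a/ → [+RTR]; 14 /u/ → [+RTR]; word edge.
From /ṣ/ at 10 leftward: 9 /n/ → [+RTR]; 8 /ṣ/ is itself a trigger — this domain ends here.
[+RTR] positions on the surface: 4 7 8 9 10 11 12 13 14.

9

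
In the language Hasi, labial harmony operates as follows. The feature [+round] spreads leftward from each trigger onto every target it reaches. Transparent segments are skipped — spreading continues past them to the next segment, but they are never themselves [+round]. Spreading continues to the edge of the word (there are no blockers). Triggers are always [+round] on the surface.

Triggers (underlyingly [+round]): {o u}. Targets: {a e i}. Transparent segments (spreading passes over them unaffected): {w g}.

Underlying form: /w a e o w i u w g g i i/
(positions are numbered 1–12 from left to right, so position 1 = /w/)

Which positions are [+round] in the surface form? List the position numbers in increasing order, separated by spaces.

2 3 4 6 7

From /o/ at 4 leftward: 3 /e/ → [+round]; 2 /a/ → [+round]; 1 /w/ transparent; word edge.
From /u/ at 7 leftward: 6 /i/ → [+round]; 5 /w/ transparent; 4 /o/ is itself a trigger — this domain ends here.
Targets with no active source: positions 11 12 stay [-round].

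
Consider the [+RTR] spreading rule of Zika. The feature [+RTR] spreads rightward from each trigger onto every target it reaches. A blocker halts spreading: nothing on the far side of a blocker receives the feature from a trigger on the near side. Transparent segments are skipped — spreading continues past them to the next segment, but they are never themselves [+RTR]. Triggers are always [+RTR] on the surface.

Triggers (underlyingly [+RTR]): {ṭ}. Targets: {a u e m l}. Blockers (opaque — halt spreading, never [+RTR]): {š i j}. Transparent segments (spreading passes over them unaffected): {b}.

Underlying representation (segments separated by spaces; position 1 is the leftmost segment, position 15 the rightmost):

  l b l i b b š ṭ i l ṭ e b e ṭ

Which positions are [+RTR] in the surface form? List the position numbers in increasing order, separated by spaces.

From /ṭ/ at 8 rightward: 9 /i/ blocks.
From /ṭ/ at 11 rightward: 12 /e/ → [+RTR]; 13 /b/ transparent; 14 /e/ → [+RTR]; 15 /ṭ/ is itself a trigger — this domain ends here.
From /ṭ/ at 15 rightward: word edge.
Targets with no active source: positions 1 3 10 stay [-emphatic].

8 11 12 14 15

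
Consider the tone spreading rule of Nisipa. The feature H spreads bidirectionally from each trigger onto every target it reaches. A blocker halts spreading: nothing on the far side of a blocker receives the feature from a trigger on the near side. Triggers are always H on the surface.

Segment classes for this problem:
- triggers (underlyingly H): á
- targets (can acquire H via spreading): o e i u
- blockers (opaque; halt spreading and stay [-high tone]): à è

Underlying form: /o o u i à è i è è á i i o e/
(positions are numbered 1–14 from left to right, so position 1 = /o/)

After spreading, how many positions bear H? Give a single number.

From /á/ at 10 rightward: 11 /i/ → H; 12 /i/ → H; 13 /o/ → H; 14 /e/ → H; word edge.
From /á/ at 10 leftward: 9 /è/ blocks.
Targets with no active source: positions 1 2 3 4 7 stay [-high tone].
H positions on the surface: 10 11 12 13 14.

5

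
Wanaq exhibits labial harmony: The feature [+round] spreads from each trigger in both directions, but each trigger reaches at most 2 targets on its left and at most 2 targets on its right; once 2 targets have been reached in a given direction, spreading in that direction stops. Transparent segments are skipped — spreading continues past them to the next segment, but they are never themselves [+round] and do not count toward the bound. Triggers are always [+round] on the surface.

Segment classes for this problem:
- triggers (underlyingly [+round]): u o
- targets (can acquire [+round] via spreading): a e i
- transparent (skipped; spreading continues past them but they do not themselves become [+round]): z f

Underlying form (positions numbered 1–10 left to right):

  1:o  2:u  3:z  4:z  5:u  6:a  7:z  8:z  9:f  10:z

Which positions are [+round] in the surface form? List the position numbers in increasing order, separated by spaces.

From /o/ at 1 rightward: 2 /u/ is itself a trigger — this domain ends here.
From /o/ at 1 leftward: word edge.
From /u/ at 2 rightward: 3 /z/ transparent; 4 /z/ transparent; 5 /u/ is itself a trigger — this domain ends here.
From /u/ at 2 leftward: 1 /o/ is itself a trigger — this domain ends here.
From /u/ at 5 rightward: 6 /a/ → [+round]; 7 /z/ transparent; 8 /z/ transparent; 9 /f/ transparent; 10 /z/ transparent; word edge.
From /u/ at 5 leftward: 4 /z/ transparent; 3 /z/ transparent; 2 /u/ is itself a trigger — this domain ends here.

1 2 5 6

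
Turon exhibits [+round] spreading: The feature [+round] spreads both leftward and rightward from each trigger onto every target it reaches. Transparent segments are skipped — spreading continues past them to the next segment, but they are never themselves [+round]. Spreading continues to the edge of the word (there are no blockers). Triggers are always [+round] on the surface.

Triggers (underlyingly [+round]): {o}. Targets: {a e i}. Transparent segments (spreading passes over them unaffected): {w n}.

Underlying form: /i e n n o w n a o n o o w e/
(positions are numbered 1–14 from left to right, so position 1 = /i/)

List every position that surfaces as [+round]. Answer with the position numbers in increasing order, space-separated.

From /o/ at 5 rightward: 6 /w/ transparent; 7 /n/ transparent; 8 /a/ → [+round]; 9 /o/ is itself a trigger — this domain ends here.
From /o/ at 5 leftward: 4 /n/ transparent; 3 /n/ transparent; 2 /e/ → [+round]; 1 /i/ → [+round]; word edge.
From /o/ at 9 rightward: 10 /n/ transparent; 11 /o/ is itself a trigger — this domain ends here.
From /o/ at 9 leftward: 8 /a/ → [+round]; 7 /n/ transparent; 6 /w/ transparent; 5 /o/ is itself a trigger — this domain ends here.
From /o/ at 11 rightward: 12 /o/ is itself a trigger — this domain ends here.
From /o/ at 11 leftward: 10 /n/ transparent; 9 /o/ is itself a trigger — this domain ends here.
From /o/ at 12 rightward: 13 /w/ transparent; 14 /e/ → [+round]; word edge.
From /o/ at 12 leftward: 11 /o/ is itself a trigger — this domain ends here.

1 2 5 8 9 11 12 14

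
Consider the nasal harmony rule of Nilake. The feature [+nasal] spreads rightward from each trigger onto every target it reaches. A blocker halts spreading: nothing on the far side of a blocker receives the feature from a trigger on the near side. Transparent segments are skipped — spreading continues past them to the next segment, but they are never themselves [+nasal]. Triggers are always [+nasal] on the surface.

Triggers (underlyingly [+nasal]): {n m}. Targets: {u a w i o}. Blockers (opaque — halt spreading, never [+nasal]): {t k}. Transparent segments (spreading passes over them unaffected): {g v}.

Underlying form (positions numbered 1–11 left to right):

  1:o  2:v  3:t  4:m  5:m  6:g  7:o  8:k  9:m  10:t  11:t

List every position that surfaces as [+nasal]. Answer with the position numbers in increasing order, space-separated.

4 5 7 9

From /m/ at 4 rightward: 5 /m/ is itself a trigger — this domain ends here.
From /m/ at 5 rightward: 6 /g/ transparent; 7 /o/ → [+nasal]; 8 /k/ blocks.
From /m/ at 9 rightward: 10 /t/ blocks.
Target with no active source: position 1 stays [-nasal].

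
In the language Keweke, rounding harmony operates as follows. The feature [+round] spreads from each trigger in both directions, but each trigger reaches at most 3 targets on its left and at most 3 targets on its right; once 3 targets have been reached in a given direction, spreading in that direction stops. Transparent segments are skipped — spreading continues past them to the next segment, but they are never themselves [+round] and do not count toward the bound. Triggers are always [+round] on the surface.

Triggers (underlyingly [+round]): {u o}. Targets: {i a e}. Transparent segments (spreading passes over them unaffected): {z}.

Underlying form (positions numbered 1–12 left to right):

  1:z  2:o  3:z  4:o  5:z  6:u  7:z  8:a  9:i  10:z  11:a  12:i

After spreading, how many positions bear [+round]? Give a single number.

6

From /o/ at 2 rightward: 3 /z/ transparent; 4 /o/ is itself a trigger — this domain ends here.
From /o/ at 2 leftward: 1 /z/ transparent; word edge.
From /o/ at 4 rightward: 5 /z/ transparent; 6 /u/ is itself a trigger — this domain ends here.
From /o/ at 4 leftward: 3 /z/ transparent; 2 /o/ is itself a trigger — this domain ends here.
From /u/ at 6 rightward: 7 /z/ transparent; 8 /a/ → [+round]; 9 /i/ → [+round]; 10 /z/ transparent; 11 /a/ → [+round]; bound reached.
From /u/ at 6 leftward: 5 /z/ transparent; 4 /o/ is itself a trigger — this domain ends here.
Target with no active source: position 12 stays [-round].
[+round] positions on the surface: 2 4 6 8 9 11.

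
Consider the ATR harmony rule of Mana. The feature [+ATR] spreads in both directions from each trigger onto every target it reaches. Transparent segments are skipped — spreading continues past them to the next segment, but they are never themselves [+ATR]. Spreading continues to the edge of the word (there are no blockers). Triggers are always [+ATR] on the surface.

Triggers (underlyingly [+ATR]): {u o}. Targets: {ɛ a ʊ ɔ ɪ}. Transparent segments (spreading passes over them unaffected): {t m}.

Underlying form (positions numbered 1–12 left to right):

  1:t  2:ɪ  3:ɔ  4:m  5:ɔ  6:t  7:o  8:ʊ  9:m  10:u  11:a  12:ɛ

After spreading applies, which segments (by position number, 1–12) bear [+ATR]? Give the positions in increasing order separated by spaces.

2 3 5 7 8 10 11 12

From /o/ at 7 rightward: 8 /ʊ/ → [+ATR]; 9 /m/ transparent; 10 /u/ is itself a trigger — this domain ends here.
From /o/ at 7 leftward: 6 /t/ transparent; 5 /ɔ/ → [+ATR]; 4 /m/ transparent; 3 /ɔ/ → [+ATR]; 2 /ɪ/ → [+ATR]; 1 /t/ transparent; word edge.
From /u/ at 10 rightward: 11 /a/ → [+ATR]; 12 /ɛ/ → [+ATR]; word edge.
From /u/ at 10 leftward: 9 /m/ transparent; 8 /ʊ/ → [+ATR]; 7 /o/ is itself a trigger — this domain ends here.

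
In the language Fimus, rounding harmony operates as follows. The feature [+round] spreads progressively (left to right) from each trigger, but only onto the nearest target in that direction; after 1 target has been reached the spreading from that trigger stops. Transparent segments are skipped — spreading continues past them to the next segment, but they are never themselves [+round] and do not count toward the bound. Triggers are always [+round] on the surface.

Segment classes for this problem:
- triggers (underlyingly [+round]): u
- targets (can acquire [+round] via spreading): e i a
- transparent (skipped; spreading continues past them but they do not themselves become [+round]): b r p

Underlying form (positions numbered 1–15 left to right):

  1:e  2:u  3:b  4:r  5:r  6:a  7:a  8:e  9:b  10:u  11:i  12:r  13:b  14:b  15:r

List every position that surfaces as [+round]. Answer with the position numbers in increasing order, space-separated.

2 6 10 11

From /u/ at 2 rightward: 3 /b/ transparent; 4 /r/ transparent; 5 /r/ transparent; 6 /a/ → [+round]; bound reached.
From /u/ at 10 rightward: 11 /i/ → [+round]; bound reached.
Targets with no active source: positions 1 7 8 stay [-round].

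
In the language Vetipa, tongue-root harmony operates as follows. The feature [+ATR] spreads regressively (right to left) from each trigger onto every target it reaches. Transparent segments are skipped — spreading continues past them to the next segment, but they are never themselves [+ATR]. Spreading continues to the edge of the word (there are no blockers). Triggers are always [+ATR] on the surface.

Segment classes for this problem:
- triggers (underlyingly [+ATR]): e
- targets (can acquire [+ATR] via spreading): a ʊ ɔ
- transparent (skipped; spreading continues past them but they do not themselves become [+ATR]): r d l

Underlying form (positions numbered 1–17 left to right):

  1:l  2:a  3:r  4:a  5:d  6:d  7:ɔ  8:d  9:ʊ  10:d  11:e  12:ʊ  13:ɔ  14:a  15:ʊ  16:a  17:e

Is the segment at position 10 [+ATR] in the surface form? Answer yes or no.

no

From /e/ at 11 leftward: 10 /d/ transparent; 9 /ʊ/ → [+ATR]; 8 /d/ transparent; 7 /ɔ/ → [+ATR]; 6 /d/ transparent; 5 /d/ transparent; 4 /a/ → [+ATR]; 3 /r/ transparent; 2 /a/ → [+ATR]; 1 /l/ transparent; word edge.
From /e/ at 17 leftward: 16 /a/ → [+ATR]; 15 /ʊ/ → [+ATR]; 14 /a/ → [+ATR]; 13 /ɔ/ → [+ATR]; 12 /ʊ/ → [+ATR]; 11 /e/ is itself a trigger — this domain ends here.
[+ATR] positions on the surface: 2 4 7 9 11 12 13 14 15 16 17.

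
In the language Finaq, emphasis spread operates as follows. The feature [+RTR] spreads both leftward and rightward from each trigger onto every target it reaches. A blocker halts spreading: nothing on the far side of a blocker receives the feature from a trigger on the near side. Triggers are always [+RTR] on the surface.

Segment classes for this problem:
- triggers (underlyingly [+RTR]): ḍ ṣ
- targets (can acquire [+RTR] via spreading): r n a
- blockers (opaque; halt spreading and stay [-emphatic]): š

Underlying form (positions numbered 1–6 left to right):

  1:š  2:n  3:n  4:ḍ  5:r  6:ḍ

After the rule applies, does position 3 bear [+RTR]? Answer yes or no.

yes

From /ḍ/ at 4 rightward: 5 /r/ → [+RTR]; 6 /ḍ/ is itself a trigger — this domain ends here.
From /ḍ/ at 4 leftward: 3 /n/ → [+RTR]; 2 /n/ → [+RTR]; 1 /š/ blocks.
From /ḍ/ at 6 rightward: word edge.
From /ḍ/ at 6 leftward: 5 /r/ → [+RTR]; 4 /ḍ/ is itself a trigger — this domain ends here.
[+RTR] positions on the surface: 2 3 4 5 6.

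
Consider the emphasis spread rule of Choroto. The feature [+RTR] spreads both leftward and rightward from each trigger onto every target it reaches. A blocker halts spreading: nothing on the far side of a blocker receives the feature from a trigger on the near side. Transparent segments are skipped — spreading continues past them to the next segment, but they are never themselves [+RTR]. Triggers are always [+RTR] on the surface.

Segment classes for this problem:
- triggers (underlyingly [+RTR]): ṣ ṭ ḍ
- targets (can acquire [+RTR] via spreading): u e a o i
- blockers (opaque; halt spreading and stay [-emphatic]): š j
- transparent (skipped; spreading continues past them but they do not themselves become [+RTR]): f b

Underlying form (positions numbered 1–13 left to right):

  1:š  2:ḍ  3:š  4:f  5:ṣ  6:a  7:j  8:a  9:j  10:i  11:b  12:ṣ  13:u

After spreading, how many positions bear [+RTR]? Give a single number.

From /ḍ/ at 2 rightward: 3 /š/ blocks.
From /ḍ/ at 2 leftward: 1 /š/ blocks.
From /ṣ/ at 5 rightward: 6 /a/ → [+RTR]; 7 /j/ blocks.
From /ṣ/ at 5 leftward: 4 /f/ transparent; 3 /š/ blocks.
From /ṣ/ at 12 rightward: 13 /u/ → [+RTR]; word edge.
From /ṣ/ at 12 leftward: 11 /b/ transparent; 10 /i/ → [+RTR]; 9 /j/ blocks.
Target with no active source: position 8 stays [-emphatic].
[+RTR] positions on the surface: 2 5 6 10 12 13.

6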